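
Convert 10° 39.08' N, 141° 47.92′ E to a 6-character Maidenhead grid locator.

QK00vp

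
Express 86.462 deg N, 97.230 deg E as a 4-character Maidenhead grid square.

Shift to the Maidenhead origin (180°W, 90°S): lon 277.23, lat 176.46.
Field: lon ⌊277.23/20⌋ = 13 → N; lat ⌊176.46/10⌋ = 17 → R.
Square: lon ⌊17.23/2⌋ = 8; lat ⌊6.46/1⌋ = 6.

NR86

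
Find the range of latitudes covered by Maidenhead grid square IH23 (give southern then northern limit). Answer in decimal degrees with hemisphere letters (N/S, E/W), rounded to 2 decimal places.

17.00° S, 16.00° S

Field I=8, H=7: +8·20° lon, +7·10° lat → SW at lon -20°, lat -20°.
Square 2, 3: +2·2° lon, +3·1° lat → SW at lon -16°, lat -17°.
Cell spans 2° lon × 1° lat.
south 17.00° S, north 16.00° S.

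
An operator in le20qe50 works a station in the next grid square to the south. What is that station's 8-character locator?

Latitude extended square 0; −1 → -1, wraps to 9, carry into subsquare.
Latitude subsquare e = 4; −1 → 3 = d.
The longitude characters are unchanged.

LE20qd59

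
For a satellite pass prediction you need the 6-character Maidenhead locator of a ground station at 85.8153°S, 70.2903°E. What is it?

Add 180° to longitude and 90° to latitude: 250.2903, 4.1847.
Field: 250.2903/20 → 12 → M, 4.1847/10 → 0 → A; chars MA.
Square: 10.2903/2 → 5, 4.1847/1 → 4; chars 54.
Subsquare: 0.2903/0.0833333 → 3 → d, 0.1847/0.0416667 → 4 → e; chars de.

MA54de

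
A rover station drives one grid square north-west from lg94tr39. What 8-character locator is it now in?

LG94ts20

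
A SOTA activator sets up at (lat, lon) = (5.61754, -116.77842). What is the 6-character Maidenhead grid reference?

DJ15oo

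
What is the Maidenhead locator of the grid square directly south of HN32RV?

Latitude subsquare v = 21; −1 → 20 = u.
The longitude characters are unchanged.

HN32ru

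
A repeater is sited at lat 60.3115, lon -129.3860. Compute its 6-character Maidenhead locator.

CP50hh

Add 180° to longitude and 90° to latitude: 50.6140, 150.3115.
Field: lon ⌊50.6140/20⌋ = 2 → C; lat ⌊150.3115/10⌋ = 15 → P.
Square: lon ⌊10.6140/2⌋ = 5; lat ⌊0.3115/1⌋ = 0.
Subsquare: lon ⌊0.6140/0.0833333⌋ = 7 → h; lat ⌊0.3115/0.0416667⌋ = 7 → h.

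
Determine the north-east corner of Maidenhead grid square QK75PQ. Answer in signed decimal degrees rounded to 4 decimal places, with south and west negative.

15.7083, 155.3333

Field Q=16, K=10: +16·20° lon, +10·10° lat → SW at lon 140°, lat 10°.
Square 7, 5: +7·2° lon, +5·1° lat → SW at lon 154°, lat 15°.
Subsquare p=15, q=16: +15·0.0833333° lon, +16·0.0416667° lat → SW at lon 155.25°, lat 15.6667°.
Cell spans 0.0833333° lon × 0.0416667° lat. NE corner is SW corner plus one full cell.
latitude 15.7083, longitude 155.3333.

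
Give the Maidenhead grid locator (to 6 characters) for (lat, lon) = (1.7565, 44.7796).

Shift to the Maidenhead origin (180°W, 90°S): lon 224.7796, lat 91.7565.
Field: 224.7796/20 → 11 → L, 91.7565/10 → 9 → J; chars LJ.
Square: 4.7796/2 → 2, 1.7565/1 → 1; chars 21.
Subsquare: 0.7796/0.0833333 → 9 → j, 0.7565/0.0416667 → 18 → s; chars js.

LJ21js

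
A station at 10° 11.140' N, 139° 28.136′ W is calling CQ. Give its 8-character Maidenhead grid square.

Offset from 180°W / 90°S: lon 40.53107°, lat 100.18567°.
Field: 40.53107/20 → 2 → C, 100.18567/10 → 10 → K; chars CK.
Square: 0.53107/2 → 0, 0.18567/1 → 0; chars 00.
Subsquare: 0.53107/0.0833333 → 6 → g, 0.18567/0.0416667 → 4 → e; chars ge.
Extended square: 0.03107/0.00833333 → 3, 0.01900/0.00416667 → 4; chars 34.

CK00ge34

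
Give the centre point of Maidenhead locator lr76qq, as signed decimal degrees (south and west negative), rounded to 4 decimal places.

86.6875, 55.3750

Field L=11, R=17: +11·20° lon, +17·10° lat → SW at lon 40°, lat 80°.
Square 7, 6: +7·2° lon, +6·1° lat → SW at lon 54°, lat 86°.
Subsquare q=16, q=16: +16·0.0833333° lon, +16·0.0416667° lat → SW at lon 55.3333°, lat 86.6667°.
Cell spans 0.0833333° lon × 0.0416667° lat. Centre is SW corner plus half of each.
latitude 86.6875, longitude 55.3750.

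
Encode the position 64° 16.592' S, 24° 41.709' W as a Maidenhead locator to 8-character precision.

Offset from 180°W / 90°S: lon 155.30485°, lat 25.72347°.
Field: 155.30485/20 → 7 → H, 25.72347/10 → 2 → C; chars HC.
Square: 15.30485/2 → 7, 5.72347/1 → 5; chars 75.
Subsquare: 1.30485/0.0833333 → 15 → p, 0.72347/0.0416667 → 17 → r; chars pr.
Extended square: 0.05485/0.00833333 → 6, 0.01513/0.00416667 → 3; chars 63.

HC75pr63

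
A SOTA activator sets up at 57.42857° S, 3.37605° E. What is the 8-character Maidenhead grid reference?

JD12qn57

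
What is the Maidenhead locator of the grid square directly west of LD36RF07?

Longitude extended square 0; −1 → -1, wraps to 9, carry into subsquare.
Longitude subsquare r = 17; −1 → 16 = q.
The latitude characters are unchanged.

LD36qf97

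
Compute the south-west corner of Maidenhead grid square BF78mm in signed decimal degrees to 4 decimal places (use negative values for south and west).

Field B=1, F=5: +1·20° lon, +5·10° lat → SW at lon -160°, lat -40°.
Square 7, 8: +7·2° lon, +8·1° lat → SW at lon -146°, lat -32°.
Subsquare m=12, m=12: +12·0.0833333° lon, +12·0.0416667° lat → SW at lon -145°, lat -31.5°.
latitude -31.5000, longitude -145.0000.

-31.5000, -145.0000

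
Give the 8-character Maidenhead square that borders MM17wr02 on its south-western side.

MM17vr91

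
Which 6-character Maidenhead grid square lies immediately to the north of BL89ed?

BL89ee

Latitude subsquare d = 3; +1 → 4 = e.
The longitude characters are unchanged.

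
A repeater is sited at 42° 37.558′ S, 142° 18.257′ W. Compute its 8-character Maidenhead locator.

Offset from 180°W / 90°S: lon 37.69572°, lat 47.37403°.
Field: 37.69572/20 → 1 → B, 47.37403/10 → 4 → E; chars BE.
Square: 17.69572/2 → 8, 7.37403/1 → 7; chars 87.
Subsquare: 1.69572/0.0833333 → 20 → u, 0.37403/0.0416667 → 8 → i; chars ui.
Extended square: 0.02905/0.00833333 → 3, 0.04070/0.00416667 → 9; chars 39.

BE87ui39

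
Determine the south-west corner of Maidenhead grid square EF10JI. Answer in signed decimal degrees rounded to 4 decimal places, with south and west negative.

Field E=4, F=5: +4·20° lon, +5·10° lat → SW at lon -100°, lat -40°.
Square 1, 0: +1·2° lon, +0·1° lat → SW at lon -98°, lat -40°.
Subsquare j=9, i=8: +9·0.0833333° lon, +8·0.0416667° lat → SW at lon -97.25°, lat -39.6667°.
latitude -39.6667, longitude -97.2500.

-39.6667, -97.2500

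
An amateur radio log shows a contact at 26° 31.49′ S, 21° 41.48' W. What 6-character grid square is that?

Shift to the Maidenhead origin (180°W, 90°S): lon 158.3087, lat 63.4752.
Field (20°×10°, letters A–R): lon ⌊158.3087/20⌋ = 7 → H; lat ⌊63.4752/10⌋ = 6 → G.
Square (2°×1°, digits 0–9): lon ⌊18.3087/2⌋ = 9; lat ⌊3.4752/1⌋ = 3.
Subsquare (5′×2.5′, letters a–x): lon ⌊0.3087/0.0833333⌋ = 3 → d; lat ⌊0.4752/0.0416667⌋ = 11 → l.

HG93dl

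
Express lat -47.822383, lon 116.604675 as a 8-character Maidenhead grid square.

Shift to the Maidenhead origin (180°W, 90°S): lon 296.60467, lat 42.17762.
Field (20°×10°, letters A–R): lon ⌊296.60467/20⌋ = 14 → O; lat ⌊42.17762/10⌋ = 4 → E.
Square (2°×1°, digits 0–9): lon ⌊16.60467/2⌋ = 8; lat ⌊2.17762/1⌋ = 2.
Subsquare (5′×2.5′, letters a–x): lon ⌊0.60467/0.0833333⌋ = 7 → h; lat ⌊0.17762/0.0416667⌋ = 4 → e.
Extended square (30″×15″, digits 0–9): lon ⌊0.02134/0.00833333⌋ = 2; lat ⌊0.01095/0.00416667⌋ = 2.

OE82he22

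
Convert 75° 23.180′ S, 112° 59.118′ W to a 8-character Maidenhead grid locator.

Add 180° to longitude and 90° to latitude: 67.01470, 14.61367.
Field (20°×10°, letters A–R): lon ⌊67.01470/20⌋ = 3 → D; lat ⌊14.61367/10⌋ = 1 → B.
Square (2°×1°, digits 0–9): lon ⌊7.01470/2⌋ = 3; lat ⌊4.61367/1⌋ = 4.
Subsquare (5′×2.5′, letters a–x): lon ⌊1.01470/0.0833333⌋ = 12 → m; lat ⌊0.61367/0.0416667⌋ = 14 → o.
Extended square (30″×15″, digits 0–9): lon ⌊0.01470/0.00833333⌋ = 1; lat ⌊0.03033/0.00416667⌋ = 7.

DB34mo17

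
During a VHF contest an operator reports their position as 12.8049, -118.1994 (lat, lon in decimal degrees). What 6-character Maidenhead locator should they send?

DK02vt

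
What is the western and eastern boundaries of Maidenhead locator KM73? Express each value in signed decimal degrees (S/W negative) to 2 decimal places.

34.00, 36.00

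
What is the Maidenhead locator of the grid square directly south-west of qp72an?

QP62xm

Longitude subsquare a = 0; −1 → -1, wraps to 23 = x, carry into square.
Longitude square 7; −1 → 6.
Latitude subsquare n = 13; −1 → 12 = m.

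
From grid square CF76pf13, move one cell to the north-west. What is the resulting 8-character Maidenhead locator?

CF76pf04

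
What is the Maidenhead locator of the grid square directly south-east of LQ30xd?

LQ40ac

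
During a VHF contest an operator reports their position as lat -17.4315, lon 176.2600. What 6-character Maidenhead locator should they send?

RH82dn

Shift to the Maidenhead origin (180°W, 90°S): lon 356.2600, lat 72.5685.
Field: 356.2600/20 → 17 → R, 72.5685/10 → 7 → H; chars RH.
Square: 16.2600/2 → 8, 2.5685/1 → 2; chars 82.
Subsquare: 0.2600/0.0833333 → 3 → d, 0.5685/0.0416667 → 13 → n; chars dn.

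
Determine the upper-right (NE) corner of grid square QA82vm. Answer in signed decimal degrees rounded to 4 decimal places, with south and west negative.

-87.4583, 157.8333

Field Q=16, A=0: +16·20° lon, +0·10° lat → SW at lon 140°, lat -90°.
Square 8, 2: +8·2° lon, +2·1° lat → SW at lon 156°, lat -88°.
Subsquare v=21, m=12: +21·0.0833333° lon, +12·0.0416667° lat → SW at lon 157.75°, lat -87.5°.
Cell spans 0.0833333° lon × 0.0416667° lat. NE corner is SW corner plus one full cell.
latitude -87.4583, longitude 157.8333.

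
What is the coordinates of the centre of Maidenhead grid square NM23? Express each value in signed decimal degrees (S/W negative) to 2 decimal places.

33.50, 85.00

Field N=13, M=12: +13·20° lon, +12·10° lat → SW at lon 80°, lat 30°.
Square 2, 3: +2·2° lon, +3·1° lat → SW at lon 84°, lat 33°.
Cell spans 2° lon × 1° lat. Centre is SW corner plus half of each.
latitude 33.50, longitude 85.00.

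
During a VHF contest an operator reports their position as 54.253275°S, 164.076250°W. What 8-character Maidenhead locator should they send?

AD75xr09

Add 180° to longitude and 90° to latitude: 15.92375, 35.74672.
Field (20°×10°, letters A–R): 15.92375/20 → 0 → A, 35.74672/10 → 3 → D; chars AD.
Square (2°×1°, digits 0–9): 15.92375/2 → 7, 5.74672/1 → 5; chars 75.
Subsquare (5′×2.5′, letters a–x): 1.92375/0.0833333 → 23 → x, 0.74672/0.0416667 → 17 → r; chars xr.
Extended square (30″×15″, digits 0–9): 0.00708/0.00833333 → 0, 0.03839/0.00416667 → 9; chars 09.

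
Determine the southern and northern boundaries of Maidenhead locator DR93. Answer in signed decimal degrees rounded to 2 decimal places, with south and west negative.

83.00, 84.00

Field D=3, R=17: +3·20° lon, +17·10° lat → SW at lon -120°, lat 80°.
Square 9, 3: +9·2° lon, +3·1° lat → SW at lon -102°, lat 83°.
Cell spans 2° lon × 1° lat.
south 83.00, north 84.00.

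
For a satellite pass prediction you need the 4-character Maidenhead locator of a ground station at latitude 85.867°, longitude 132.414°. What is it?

PR65

Shift to the Maidenhead origin (180°W, 90°S): lon 312.41, lat 175.87.
Field (20°×10°, letters A–R): 312.41/20 → 15 → P, 175.87/10 → 17 → R; chars PR.
Square (2°×1°, digits 0–9): 12.41/2 → 6, 5.87/1 → 5; chars 65.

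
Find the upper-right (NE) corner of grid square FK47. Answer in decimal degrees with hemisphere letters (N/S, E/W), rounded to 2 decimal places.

Field F=5, K=10: +5·20° lon, +10·10° lat → SW at lon -80°, lat 10°.
Square 4, 7: +4·2° lon, +7·1° lat → SW at lon -72°, lat 17°.
Cell spans 2° lon × 1° lat. NE corner is SW corner plus one full cell.
latitude 18.00° N, longitude 70.00° W.

18.00° N, 70.00° W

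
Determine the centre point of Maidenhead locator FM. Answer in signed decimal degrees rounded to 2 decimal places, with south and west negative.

35.00, -70.00

Field F=5, M=12: +5·20° lon, +12·10° lat → SW at lon -80°, lat 30°.
Cell spans 20° lon × 10° lat. Centre is SW corner plus half of each.
latitude 35.00, longitude -70.00.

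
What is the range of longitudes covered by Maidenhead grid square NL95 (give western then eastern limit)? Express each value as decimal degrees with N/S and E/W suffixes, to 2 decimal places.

Field N=13, L=11: +13·20° lon, +11·10° lat → SW at lon 80°, lat 20°.
Square 9, 5: +9·2° lon, +5·1° lat → SW at lon 98°, lat 25°.
Cell spans 2° lon × 1° lat.
west 98.00° E, east 100.00° E.

98.00° E, 100.00° E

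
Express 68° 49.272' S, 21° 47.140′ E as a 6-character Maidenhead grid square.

KC01ve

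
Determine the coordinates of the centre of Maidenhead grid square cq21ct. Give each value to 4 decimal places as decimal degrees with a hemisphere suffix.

Field C=2, Q=16: +2·20° lon, +16·10° lat → SW at lon -140°, lat 70°.
Square 2, 1: +2·2° lon, +1·1° lat → SW at lon -136°, lat 71°.
Subsquare c=2, t=19: +2·0.0833333° lon, +19·0.0416667° lat → SW at lon -135.833°, lat 71.7917°.
Cell spans 0.0833333° lon × 0.0416667° lat. Centre is SW corner plus half of each.
latitude 71.8125° N, longitude 135.7917° W.

71.8125° N, 135.7917° W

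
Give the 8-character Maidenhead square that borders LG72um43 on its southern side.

LG72um42

Latitude extended square 3; −1 → 2.
The longitude characters are unchanged.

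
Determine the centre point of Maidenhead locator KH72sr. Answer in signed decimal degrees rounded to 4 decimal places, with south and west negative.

-17.2708, 35.5417

Field K=10, H=7: +10·20° lon, +7·10° lat → SW at lon 20°, lat -20°.
Square 7, 2: +7·2° lon, +2·1° lat → SW at lon 34°, lat -18°.
Subsquare s=18, r=17: +18·0.0833333° lon, +17·0.0416667° lat → SW at lon 35.5°, lat -17.2917°.
Cell spans 0.0833333° lon × 0.0416667° lat. Centre is SW corner plus half of each.
latitude -17.2708, longitude 35.5417.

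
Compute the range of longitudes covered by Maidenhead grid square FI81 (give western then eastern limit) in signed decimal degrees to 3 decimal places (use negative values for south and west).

Field F=5, I=8: +5·20° lon, +8·10° lat → SW at lon -80°, lat -10°.
Square 8, 1: +8·2° lon, +1·1° lat → SW at lon -64°, lat -9°.
Cell spans 2° lon × 1° lat.
west -64.000, east -62.000.

-64.000, -62.000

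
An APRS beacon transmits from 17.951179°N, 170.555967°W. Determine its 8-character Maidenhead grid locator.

Add 180° to longitude and 90° to latitude: 9.44403, 107.95118.
Field: lon ⌊9.44403/20⌋ = 0 → A; lat ⌊107.95118/10⌋ = 10 → K.
Square: lon ⌊9.44403/2⌋ = 4; lat ⌊7.95118/1⌋ = 7.
Subsquare: lon ⌊1.44403/0.0833333⌋ = 17 → r; lat ⌊0.95118/0.0416667⌋ = 22 → w.
Extended square: lon ⌊0.02737/0.00833333⌋ = 3; lat ⌊0.03451/0.00416667⌋ = 8.

AK47rw38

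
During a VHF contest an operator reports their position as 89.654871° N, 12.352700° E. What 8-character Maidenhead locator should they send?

JR69ep27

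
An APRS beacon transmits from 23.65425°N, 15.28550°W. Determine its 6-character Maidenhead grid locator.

IL23ip

Add 180° to longitude and 90° to latitude: 164.7145, 113.6543.
Field (20°×10°, letters A–R): lon ⌊164.7145/20⌋ = 8 → I; lat ⌊113.6543/10⌋ = 11 → L.
Square (2°×1°, digits 0–9): lon ⌊4.7145/2⌋ = 2; lat ⌊3.6543/1⌋ = 3.
Subsquare (5′×2.5′, letters a–x): lon ⌊0.7145/0.0833333⌋ = 8 → i; lat ⌊0.6543/0.0416667⌋ = 15 → p.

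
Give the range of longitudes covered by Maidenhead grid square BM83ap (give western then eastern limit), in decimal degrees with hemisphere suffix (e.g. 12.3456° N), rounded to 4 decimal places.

Field B=1, M=12: +1·20° lon, +12·10° lat → SW at lon -160°, lat 30°.
Square 8, 3: +8·2° lon, +3·1° lat → SW at lon -144°, lat 33°.
Subsquare a=0, p=15: +0·0.0833333° lon, +15·0.0416667° lat → SW at lon -144°, lat 33.625°.
Cell spans 0.0833333° lon × 0.0416667° lat.
west 144.0000° W, east 143.9167° W.

144.0000° W, 143.9167° W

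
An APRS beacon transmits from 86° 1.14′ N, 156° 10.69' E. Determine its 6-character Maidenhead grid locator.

QR86ca

Offset from 180°W / 90°S: lon 336.1782°, lat 176.0190°.
Field (20°×10°, letters A–R): lon ⌊336.1782/20⌋ = 16 → Q; lat ⌊176.0190/10⌋ = 17 → R.
Square (2°×1°, digits 0–9): lon ⌊16.1782/2⌋ = 8; lat ⌊6.0190/1⌋ = 6.
Subsquare (5′×2.5′, letters a–x): lon ⌊0.1782/0.0833333⌋ = 2 → c; lat ⌊0.0190/0.0416667⌋ = 0 → a.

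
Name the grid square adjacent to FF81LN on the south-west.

FF81km

Longitude subsquare l = 11; −1 → 10 = k.
Latitude subsquare n = 13; −1 → 12 = m.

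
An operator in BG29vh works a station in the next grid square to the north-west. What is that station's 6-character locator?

BG29ui

Longitude subsquare v = 21; −1 → 20 = u.
Latitude subsquare h = 7; +1 → 8 = i.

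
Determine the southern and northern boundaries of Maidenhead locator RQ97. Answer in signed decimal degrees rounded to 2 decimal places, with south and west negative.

77.00, 78.00

Field R=17, Q=16: +17·20° lon, +16·10° lat → SW at lon 160°, lat 70°.
Square 9, 7: +9·2° lon, +7·1° lat → SW at lon 178°, lat 77°.
Cell spans 2° lon × 1° lat.
south 77.00, north 78.00.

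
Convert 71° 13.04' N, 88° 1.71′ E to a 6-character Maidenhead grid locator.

NQ41af

Shift to the Maidenhead origin (180°W, 90°S): lon 268.0285, lat 161.2173.
Field (20°×10°, letters A–R): lon ⌊268.0285/20⌋ = 13 → N; lat ⌊161.2173/10⌋ = 16 → Q.
Square (2°×1°, digits 0–9): lon ⌊8.0285/2⌋ = 4; lat ⌊1.2173/1⌋ = 1.
Subsquare (5′×2.5′, letters a–x): lon ⌊0.0285/0.0833333⌋ = 0 → a; lat ⌊0.2173/0.0416667⌋ = 5 → f.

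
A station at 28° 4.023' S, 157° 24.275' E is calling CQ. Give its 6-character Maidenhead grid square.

Shift to the Maidenhead origin (180°W, 90°S): lon 337.4046, lat 61.9330.
Field: lon ⌊337.4046/20⌋ = 16 → Q; lat ⌊61.9330/10⌋ = 6 → G.
Square: lon ⌊17.4046/2⌋ = 8; lat ⌊1.9330/1⌋ = 1.
Subsquare: lon ⌊1.4046/0.0833333⌋ = 16 → q; lat ⌊0.9330/0.0416667⌋ = 22 → w.

QG81qw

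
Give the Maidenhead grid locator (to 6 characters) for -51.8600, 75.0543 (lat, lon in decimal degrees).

MD78md

Add 180° to longitude and 90° to latitude: 255.0543, 38.1400.
Field: lon ⌊255.0543/20⌋ = 12 → M; lat ⌊38.1400/10⌋ = 3 → D.
Square: lon ⌊15.0543/2⌋ = 7; lat ⌊8.1400/1⌋ = 8.
Subsquare: lon ⌊1.0543/0.0833333⌋ = 12 → m; lat ⌊0.1400/0.0416667⌋ = 3 → d.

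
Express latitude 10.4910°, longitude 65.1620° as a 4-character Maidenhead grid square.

Offset from 180°W / 90°S: lon 245.16°, lat 100.49°.
Field: 245.16/20 → 12 → M, 100.49/10 → 10 → K; chars MK.
Square: 5.16/2 → 2, 0.49/1 → 0; chars 20.

MK20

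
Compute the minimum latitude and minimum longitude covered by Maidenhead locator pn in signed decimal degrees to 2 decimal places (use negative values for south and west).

Field P=15, N=13: +15·20° lon, +13·10° lat → SW at lon 120°, lat 40°.
latitude 40.00, longitude 120.00.

40.00, 120.00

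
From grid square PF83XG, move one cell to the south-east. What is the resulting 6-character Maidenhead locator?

Longitude subsquare x = 23; +1 → 24, wraps to 0 = a, carry into square.
Longitude square 8; +1 → 9.
Latitude subsquare g = 6; −1 → 5 = f.

PF93af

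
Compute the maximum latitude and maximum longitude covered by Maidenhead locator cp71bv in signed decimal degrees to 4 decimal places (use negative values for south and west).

Field C=2, P=15: +2·20° lon, +15·10° lat → SW at lon -140°, lat 60°.
Square 7, 1: +7·2° lon, +1·1° lat → SW at lon -126°, lat 61°.
Subsquare b=1, v=21: +1·0.0833333° lon, +21·0.0416667° lat → SW at lon -125.917°, lat 61.875°.
Cell spans 0.0833333° lon × 0.0416667° lat. NE corner is SW corner plus one full cell.
latitude 61.9167, longitude -125.8333.

61.9167, -125.8333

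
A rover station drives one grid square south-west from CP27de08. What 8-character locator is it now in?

CP27ce97

Longitude extended square 0; −1 → -1, wraps to 9, carry into subsquare.
Longitude subsquare d = 3; −1 → 2 = c.
Latitude extended square 8; −1 → 7.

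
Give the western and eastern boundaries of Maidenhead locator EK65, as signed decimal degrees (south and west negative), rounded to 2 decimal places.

-88.00, -86.00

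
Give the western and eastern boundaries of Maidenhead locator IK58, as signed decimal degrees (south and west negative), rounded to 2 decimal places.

-10.00, -8.00

Field I=8, K=10: +8·20° lon, +10·10° lat → SW at lon -20°, lat 10°.
Square 5, 8: +5·2° lon, +8·1° lat → SW at lon -10°, lat 18°.
Cell spans 2° lon × 1° lat.
west -10.00, east -8.00.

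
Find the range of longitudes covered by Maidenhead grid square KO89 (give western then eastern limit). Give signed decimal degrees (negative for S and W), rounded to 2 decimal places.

36.00, 38.00

Field K=10, O=14: +10·20° lon, +14·10° lat → SW at lon 20°, lat 50°.
Square 8, 9: +8·2° lon, +9·1° lat → SW at lon 36°, lat 59°.
Cell spans 2° lon × 1° lat.
west 36.00, east 38.00.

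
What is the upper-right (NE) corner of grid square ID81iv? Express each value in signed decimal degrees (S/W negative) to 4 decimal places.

Field I=8, D=3: +8·20° lon, +3·10° lat → SW at lon -20°, lat -60°.
Square 8, 1: +8·2° lon, +1·1° lat → SW at lon -4°, lat -59°.
Subsquare i=8, v=21: +8·0.0833333° lon, +21·0.0416667° lat → SW at lon -3.33333°, lat -58.125°.
Cell spans 0.0833333° lon × 0.0416667° lat. NE corner is SW corner plus one full cell.
latitude -58.0833, longitude -3.2500.

-58.0833, -3.2500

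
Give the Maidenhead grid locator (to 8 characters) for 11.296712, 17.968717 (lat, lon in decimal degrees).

JK81xh61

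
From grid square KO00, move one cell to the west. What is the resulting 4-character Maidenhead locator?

JO90

Longitude square 0; −1 → -1, wraps to 9, carry into field.
Longitude field K = 10; −1 → 9 = J.
The latitude characters are unchanged.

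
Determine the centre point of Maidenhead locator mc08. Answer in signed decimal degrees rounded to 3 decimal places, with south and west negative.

-61.500, 61.000

Field M=12, C=2: +12·20° lon, +2·10° lat → SW at lon 60°, lat -70°.
Square 0, 8: +0·2° lon, +8·1° lat → SW at lon 60°, lat -62°.
Cell spans 2° lon × 1° lat. Centre is SW corner plus half of each.
latitude -61.500, longitude 61.000.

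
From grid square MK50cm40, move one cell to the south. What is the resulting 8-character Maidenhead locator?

Latitude extended square 0; −1 → -1, wraps to 9, carry into subsquare.
Latitude subsquare m = 12; −1 → 11 = l.
The longitude characters are unchanged.

MK50cl49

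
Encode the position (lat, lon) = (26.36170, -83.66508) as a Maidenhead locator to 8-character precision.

EL86ei06

Shift to the Maidenhead origin (180°W, 90°S): lon 96.33492, lat 116.36170.
Field (20°×10°, letters A–R): lon ⌊96.33492/20⌋ = 4 → E; lat ⌊116.36170/10⌋ = 11 → L.
Square (2°×1°, digits 0–9): lon ⌊16.33492/2⌋ = 8; lat ⌊6.36170/1⌋ = 6.
Subsquare (5′×2.5′, letters a–x): lon ⌊0.33492/0.0833333⌋ = 4 → e; lat ⌊0.36170/0.0416667⌋ = 8 → i.
Extended square (30″×15″, digits 0–9): lon ⌊0.00159/0.00833333⌋ = 0; lat ⌊0.02837/0.00416667⌋ = 6.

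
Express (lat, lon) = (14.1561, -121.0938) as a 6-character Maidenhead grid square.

CK94kd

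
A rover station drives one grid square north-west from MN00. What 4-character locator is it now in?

LN91

Longitude square 0; −1 → -1, wraps to 9, carry into field.
Longitude field M = 12; −1 → 11 = L.
Latitude square 0; +1 → 1.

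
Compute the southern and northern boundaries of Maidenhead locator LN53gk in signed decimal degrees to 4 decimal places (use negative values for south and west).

Field L=11, N=13: +11·20° lon, +13·10° lat → SW at lon 40°, lat 40°.
Square 5, 3: +5·2° lon, +3·1° lat → SW at lon 50°, lat 43°.
Subsquare g=6, k=10: +6·0.0833333° lon, +10·0.0416667° lat → SW at lon 50.5°, lat 43.4167°.
Cell spans 0.0833333° lon × 0.0416667° lat.
south 43.4167, north 43.4583.

43.4167, 43.4583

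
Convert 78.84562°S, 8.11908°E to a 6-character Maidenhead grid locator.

JB41bd

Add 180° to longitude and 90° to latitude: 188.1191, 11.1544.
Field: 188.1191/20 → 9 → J, 11.1544/10 → 1 → B; chars JB.
Square: 8.1191/2 → 4, 1.1544/1 → 1; chars 41.
Subsquare: 0.1191/0.0833333 → 1 → b, 0.1544/0.0416667 → 3 → d; chars bd.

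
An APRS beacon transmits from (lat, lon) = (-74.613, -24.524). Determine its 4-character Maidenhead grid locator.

HB75

Shift to the Maidenhead origin (180°W, 90°S): lon 155.48, lat 15.39.
Field: lon ⌊155.48/20⌋ = 7 → H; lat ⌊15.39/10⌋ = 1 → B.
Square: lon ⌊15.48/2⌋ = 7; lat ⌊5.39/1⌋ = 5.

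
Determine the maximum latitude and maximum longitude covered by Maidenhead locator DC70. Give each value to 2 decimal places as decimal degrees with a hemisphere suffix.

69.00° S, 104.00° W

Field D=3, C=2: +3·20° lon, +2·10° lat → SW at lon -120°, lat -70°.
Square 7, 0: +7·2° lon, +0·1° lat → SW at lon -106°, lat -70°.
Cell spans 2° lon × 1° lat. NE corner is SW corner plus one full cell.
latitude 69.00° S, longitude 104.00° W.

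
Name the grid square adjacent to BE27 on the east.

BE37

Longitude square 2; +1 → 3.
The latitude characters are unchanged.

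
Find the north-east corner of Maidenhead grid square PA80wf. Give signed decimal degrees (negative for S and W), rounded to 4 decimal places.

-89.7500, 137.9167

Field P=15, A=0: +15·20° lon, +0·10° lat → SW at lon 120°, lat -90°.
Square 8, 0: +8·2° lon, +0·1° lat → SW at lon 136°, lat -90°.
Subsquare w=22, f=5: +22·0.0833333° lon, +5·0.0416667° lat → SW at lon 137.833°, lat -89.7917°.
Cell spans 0.0833333° lon × 0.0416667° lat. NE corner is SW corner plus one full cell.
latitude -89.7500, longitude 137.9167.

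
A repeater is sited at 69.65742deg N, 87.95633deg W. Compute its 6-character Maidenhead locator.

Offset from 180°W / 90°S: lon 92.0437°, lat 159.6574°.
Field: 92.0437/20 → 4 → E, 159.6574/10 → 15 → P; chars EP.
Square: 12.0437/2 → 6, 9.6574/1 → 9; chars 69.
Subsquare: 0.0437/0.0833333 → 0 → a, 0.6574/0.0416667 → 15 → p; chars ap.

EP69ap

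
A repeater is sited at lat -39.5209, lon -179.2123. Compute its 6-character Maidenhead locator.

AF00jl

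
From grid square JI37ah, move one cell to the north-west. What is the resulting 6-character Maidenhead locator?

Longitude subsquare a = 0; −1 → -1, wraps to 23 = x, carry into square.
Longitude square 3; −1 → 2.
Latitude subsquare h = 7; +1 → 8 = i.

JI27xi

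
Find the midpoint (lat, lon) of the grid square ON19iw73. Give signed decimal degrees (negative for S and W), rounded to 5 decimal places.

Field O=14, N=13: +14·20° lon, +13·10° lat → SW at lon 100°, lat 40°.
Square 1, 9: +1·2° lon, +9·1° lat → SW at lon 102°, lat 49°.
Subsquare i=8, w=22: +8·0.0833333° lon, +22·0.0416667° lat → SW at lon 102.667°, lat 49.9167°.
Extended square 7, 3: +7·0.00833333° lon, +3·0.00416667° lat → SW at lon 102.725°, lat 49.9292°.
Cell spans 0.00833333° lon × 0.00416667° lat. Centre is SW corner plus half of each.
latitude 49.93125, longitude 102.72917.

49.93125, 102.72917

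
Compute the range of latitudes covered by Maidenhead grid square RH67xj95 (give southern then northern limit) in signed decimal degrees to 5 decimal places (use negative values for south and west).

Field R=17, H=7: +17·20° lon, +7·10° lat → SW at lon 160°, lat -20°.
Square 6, 7: +6·2° lon, +7·1° lat → SW at lon 172°, lat -13°.
Subsquare x=23, j=9: +23·0.0833333° lon, +9·0.0416667° lat → SW at lon 173.917°, lat -12.625°.
Extended square 9, 5: +9·0.00833333° lon, +5·0.00416667° lat → SW at lon 173.992°, lat -12.6042°.
Cell spans 0.00833333° lon × 0.00416667° lat.
south -12.60417, north -12.60000.

-12.60417, -12.60000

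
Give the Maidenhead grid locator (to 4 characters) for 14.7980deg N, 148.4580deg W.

Offset from 180°W / 90°S: lon 31.54°, lat 104.80°.
Field: lon ⌊31.54/20⌋ = 1 → B; lat ⌊104.80/10⌋ = 10 → K.
Square: lon ⌊11.54/2⌋ = 5; lat ⌊4.80/1⌋ = 4.

BK54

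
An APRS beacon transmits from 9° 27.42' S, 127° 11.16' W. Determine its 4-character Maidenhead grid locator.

CI60

Add 180° to longitude and 90° to latitude: 52.81, 80.54.
Field: lon ⌊52.81/20⌋ = 2 → C; lat ⌊80.54/10⌋ = 8 → I.
Square: lon ⌊12.81/2⌋ = 6; lat ⌊0.54/1⌋ = 0.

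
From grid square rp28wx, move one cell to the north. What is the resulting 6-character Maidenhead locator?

Latitude subsquare x = 23; +1 → 24, wraps to 0 = a, carry into square.
Latitude square 8; +1 → 9.
The longitude characters are unchanged.

RP29wa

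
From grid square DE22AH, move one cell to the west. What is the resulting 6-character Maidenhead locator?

DE12xh

Longitude subsquare a = 0; −1 → -1, wraps to 23 = x, carry into square.
Longitude square 2; −1 → 1.
The latitude characters are unchanged.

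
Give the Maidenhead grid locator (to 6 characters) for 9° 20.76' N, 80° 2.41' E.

Offset from 180°W / 90°S: lon 260.0402°, lat 99.3460°.
Field: lon ⌊260.0402/20⌋ = 13 → N; lat ⌊99.3460/10⌋ = 9 → J.
Square: lon ⌊0.0402/2⌋ = 0; lat ⌊9.3460/1⌋ = 9.
Subsquare: lon ⌊0.0402/0.0833333⌋ = 0 → a; lat ⌊0.3460/0.0416667⌋ = 8 → i.

NJ09ai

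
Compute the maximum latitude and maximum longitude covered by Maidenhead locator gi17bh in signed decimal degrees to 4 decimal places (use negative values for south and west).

Field G=6, I=8: +6·20° lon, +8·10° lat → SW at lon -60°, lat -10°.
Square 1, 7: +1·2° lon, +7·1° lat → SW at lon -58°, lat -3°.
Subsquare b=1, h=7: +1·0.0833333° lon, +7·0.0416667° lat → SW at lon -57.9167°, lat -2.70833°.
Cell spans 0.0833333° lon × 0.0416667° lat. NE corner is SW corner plus one full cell.
latitude -2.6667, longitude -57.8333.

-2.6667, -57.8333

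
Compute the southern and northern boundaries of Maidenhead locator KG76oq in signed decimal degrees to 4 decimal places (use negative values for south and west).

-23.3333, -23.2917

Field K=10, G=6: +10·20° lon, +6·10° lat → SW at lon 20°, lat -30°.
Square 7, 6: +7·2° lon, +6·1° lat → SW at lon 34°, lat -24°.
Subsquare o=14, q=16: +14·0.0833333° lon, +16·0.0416667° lat → SW at lon 35.1667°, lat -23.3333°.
Cell spans 0.0833333° lon × 0.0416667° lat.
south -23.3333, north -23.2917.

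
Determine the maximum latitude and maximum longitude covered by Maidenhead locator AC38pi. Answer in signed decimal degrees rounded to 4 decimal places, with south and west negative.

Field A=0, C=2: +0·20° lon, +2·10° lat → SW at lon -180°, lat -70°.
Square 3, 8: +3·2° lon, +8·1° lat → SW at lon -174°, lat -62°.
Subsquare p=15, i=8: +15·0.0833333° lon, +8·0.0416667° lat → SW at lon -172.75°, lat -61.6667°.
Cell spans 0.0833333° lon × 0.0416667° lat. NE corner is SW corner plus one full cell.
latitude -61.6250, longitude -172.6667.

-61.6250, -172.6667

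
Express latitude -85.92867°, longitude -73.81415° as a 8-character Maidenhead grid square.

Offset from 180°W / 90°S: lon 106.18585°, lat 4.07133°.
Field: 106.18585/20 → 5 → F, 4.07133/10 → 0 → A; chars FA.
Square: 6.18585/2 → 3, 4.07133/1 → 4; chars 34.
Subsquare: 0.18585/0.0833333 → 2 → c, 0.07133/0.0416667 → 1 → b; chars cb.
Extended square: 0.01918/0.00833333 → 2, 0.02966/0.00416667 → 7; chars 27.

FA34cb27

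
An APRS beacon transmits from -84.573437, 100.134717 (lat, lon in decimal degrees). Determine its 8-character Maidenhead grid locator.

OA05bk62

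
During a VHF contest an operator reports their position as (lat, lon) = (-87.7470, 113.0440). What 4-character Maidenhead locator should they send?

Offset from 180°W / 90°S: lon 293.04°, lat 2.25°.
Field: lon ⌊293.04/20⌋ = 14 → O; lat ⌊2.25/10⌋ = 0 → A.
Square: lon ⌊13.04/2⌋ = 6; lat ⌊2.25/1⌋ = 2.

OA62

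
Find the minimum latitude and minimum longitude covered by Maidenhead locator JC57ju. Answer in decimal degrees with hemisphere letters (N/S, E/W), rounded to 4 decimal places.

62.1667° S, 10.7500° E

Field J=9, C=2: +9·20° lon, +2·10° lat → SW at lon 0°, lat -70°.
Square 5, 7: +5·2° lon, +7·1° lat → SW at lon 10°, lat -63°.
Subsquare j=9, u=20: +9·0.0833333° lon, +20·0.0416667° lat → SW at lon 10.75°, lat -62.1667°.
latitude 62.1667° S, longitude 10.7500° E.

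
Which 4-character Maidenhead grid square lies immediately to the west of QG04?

PG94

Longitude square 0; −1 → -1, wraps to 9, carry into field.
Longitude field Q = 16; −1 → 15 = P.
The latitude characters are unchanged.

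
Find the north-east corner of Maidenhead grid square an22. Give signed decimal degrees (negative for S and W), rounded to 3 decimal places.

43.000, -174.000

Field A=0, N=13: +0·20° lon, +13·10° lat → SW at lon -180°, lat 40°.
Square 2, 2: +2·2° lon, +2·1° lat → SW at lon -176°, lat 42°.
Cell spans 2° lon × 1° lat. NE corner is SW corner plus one full cell.
latitude 43.000, longitude -174.000.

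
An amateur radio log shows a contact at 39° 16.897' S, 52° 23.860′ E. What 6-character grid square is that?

Offset from 180°W / 90°S: lon 232.3977°, lat 50.7184°.
Field: lon ⌊232.3977/20⌋ = 11 → L; lat ⌊50.7184/10⌋ = 5 → F.
Square: lon ⌊12.3977/2⌋ = 6; lat ⌊0.7184/1⌋ = 0.
Subsquare: lon ⌊0.3977/0.0833333⌋ = 4 → e; lat ⌊0.7184/0.0416667⌋ = 17 → r.

LF60er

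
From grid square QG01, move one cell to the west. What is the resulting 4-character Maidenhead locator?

PG91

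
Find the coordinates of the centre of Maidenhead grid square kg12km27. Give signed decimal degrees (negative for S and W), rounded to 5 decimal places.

-27.46875, 22.85417

Field K=10, G=6: +10·20° lon, +6·10° lat → SW at lon 20°, lat -30°.
Square 1, 2: +1·2° lon, +2·1° lat → SW at lon 22°, lat -28°.
Subsquare k=10, m=12: +10·0.0833333° lon, +12·0.0416667° lat → SW at lon 22.8333°, lat -27.5°.
Extended square 2, 7: +2·0.00833333° lon, +7·0.00416667° lat → SW at lon 22.85°, lat -27.4708°.
Cell spans 0.00833333° lon × 0.00416667° lat. Centre is SW corner plus half of each.
latitude -27.46875, longitude 22.85417.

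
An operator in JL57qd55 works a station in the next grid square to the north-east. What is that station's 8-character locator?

JL57qd66

Longitude extended square 5; +1 → 6.
Latitude extended square 5; +1 → 6.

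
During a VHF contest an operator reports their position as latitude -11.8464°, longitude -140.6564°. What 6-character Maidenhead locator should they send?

Add 180° to longitude and 90° to latitude: 39.3436, 78.1536.
Field: 39.3436/20 → 1 → B, 78.1536/10 → 7 → H; chars BH.
Square: 19.3436/2 → 9, 8.1536/1 → 8; chars 98.
Subsquare: 1.3436/0.0833333 → 16 → q, 0.1536/0.0416667 → 3 → d; chars qd.

BH98qd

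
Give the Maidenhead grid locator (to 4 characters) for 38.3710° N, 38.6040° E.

KM98

Shift to the Maidenhead origin (180°W, 90°S): lon 218.60, lat 128.37.
Field: 218.60/20 → 10 → K, 128.37/10 → 12 → M; chars KM.
Square: 18.60/2 → 9, 8.37/1 → 8; chars 98.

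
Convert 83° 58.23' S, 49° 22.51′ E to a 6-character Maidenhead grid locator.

LA46qa

Offset from 180°W / 90°S: lon 229.3752°, lat 6.0295°.
Field (20°×10°, letters A–R): 229.3752/20 → 11 → L, 6.0295/10 → 0 → A; chars LA.
Square (2°×1°, digits 0–9): 9.3752/2 → 4, 6.0295/1 → 6; chars 46.
Subsquare (5′×2.5′, letters a–x): 1.3752/0.0833333 → 16 → q, 0.0295/0.0416667 → 0 → a; chars qa.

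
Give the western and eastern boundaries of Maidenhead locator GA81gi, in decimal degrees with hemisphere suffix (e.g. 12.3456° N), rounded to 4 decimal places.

Field G=6, A=0: +6·20° lon, +0·10° lat → SW at lon -60°, lat -90°.
Square 8, 1: +8·2° lon, +1·1° lat → SW at lon -44°, lat -89°.
Subsquare g=6, i=8: +6·0.0833333° lon, +8·0.0416667° lat → SW at lon -43.5°, lat -88.6667°.
Cell spans 0.0833333° lon × 0.0416667° lat.
west 43.5000° W, east 43.4167° W.

43.5000° W, 43.4167° W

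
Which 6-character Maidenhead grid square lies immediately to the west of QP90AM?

QP80xm

Longitude subsquare a = 0; −1 → -1, wraps to 23 = x, carry into square.
Longitude square 9; −1 → 8.
The latitude characters are unchanged.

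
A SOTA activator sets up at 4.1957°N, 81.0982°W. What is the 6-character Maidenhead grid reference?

Add 180° to longitude and 90° to latitude: 98.9018, 94.1957.
Field (20°×10°, letters A–R): lon ⌊98.9018/20⌋ = 4 → E; lat ⌊94.1957/10⌋ = 9 → J.
Square (2°×1°, digits 0–9): lon ⌊18.9018/2⌋ = 9; lat ⌊4.1957/1⌋ = 4.
Subsquare (5′×2.5′, letters a–x): lon ⌊0.9018/0.0833333⌋ = 10 → k; lat ⌊0.1957/0.0416667⌋ = 4 → e.

EJ94ke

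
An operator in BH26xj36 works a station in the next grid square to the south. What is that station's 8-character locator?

BH26xj35

Latitude extended square 6; −1 → 5.
The longitude characters are unchanged.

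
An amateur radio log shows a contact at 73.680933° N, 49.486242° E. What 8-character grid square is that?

LQ43rq83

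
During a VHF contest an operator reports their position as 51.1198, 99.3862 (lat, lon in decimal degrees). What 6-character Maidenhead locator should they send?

Offset from 180°W / 90°S: lon 279.3862°, lat 141.1198°.
Field: lon ⌊279.3862/20⌋ = 13 → N; lat ⌊141.1198/10⌋ = 14 → O.
Square: lon ⌊19.3862/2⌋ = 9; lat ⌊1.1198/1⌋ = 1.
Subsquare: lon ⌊1.3862/0.0833333⌋ = 16 → q; lat ⌊0.1198/0.0416667⌋ = 2 → c.

NO91qc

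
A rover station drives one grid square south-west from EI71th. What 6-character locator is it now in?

Longitude subsquare t = 19; −1 → 18 = s.
Latitude subsquare h = 7; −1 → 6 = g.

EI71sg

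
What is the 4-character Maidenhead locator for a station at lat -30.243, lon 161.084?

RF09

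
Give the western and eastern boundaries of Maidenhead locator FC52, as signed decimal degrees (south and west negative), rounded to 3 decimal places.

Field F=5, C=2: +5·20° lon, +2·10° lat → SW at lon -80°, lat -70°.
Square 5, 2: +5·2° lon, +2·1° lat → SW at lon -70°, lat -68°.
Cell spans 2° lon × 1° lat.
west -70.000, east -68.000.

-70.000, -68.000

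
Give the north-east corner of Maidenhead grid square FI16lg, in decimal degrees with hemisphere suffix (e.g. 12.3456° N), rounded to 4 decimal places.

3.7083° S, 77.0000° W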